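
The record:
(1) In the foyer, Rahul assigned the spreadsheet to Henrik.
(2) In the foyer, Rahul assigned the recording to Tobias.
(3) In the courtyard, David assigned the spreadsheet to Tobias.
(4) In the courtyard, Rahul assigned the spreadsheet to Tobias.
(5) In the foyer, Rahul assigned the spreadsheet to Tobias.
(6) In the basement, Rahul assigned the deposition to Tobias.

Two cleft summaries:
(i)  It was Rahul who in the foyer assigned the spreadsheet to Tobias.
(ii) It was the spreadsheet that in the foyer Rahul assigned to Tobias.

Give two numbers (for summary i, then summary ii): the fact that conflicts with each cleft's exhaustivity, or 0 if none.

Summary (i) focuses "Rahul" (the agent); background same thing, recipient, setting (the spreadsheet / Tobias / in the foyer). No fact matches that background with a different agent, so 0.
Summary (ii) focuses "the spreadsheet" (the thing); background same agent, recipient, setting (Rahul / Tobias / in the foyer). Fact (2) matches that background with thing = the recording — refutes (ii).

0, 2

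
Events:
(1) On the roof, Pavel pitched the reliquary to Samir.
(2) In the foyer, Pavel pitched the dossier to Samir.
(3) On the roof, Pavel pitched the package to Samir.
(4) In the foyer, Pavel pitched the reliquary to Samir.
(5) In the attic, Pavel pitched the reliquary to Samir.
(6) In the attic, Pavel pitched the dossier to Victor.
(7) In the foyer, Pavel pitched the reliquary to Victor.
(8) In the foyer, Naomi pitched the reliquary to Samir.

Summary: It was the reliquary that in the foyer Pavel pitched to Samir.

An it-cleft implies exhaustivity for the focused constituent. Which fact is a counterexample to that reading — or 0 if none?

Focus of the cleft: "the reliquary" (the thing). Presupposed background: Pavel as agent and Samir as recipient and in the foyer as setting.
The exhaustive reading says no other thing fits that background.
But fact (2) also has Pavel as agent and Samir as recipient and in the foyer as setting, with thing = the dossier — so the exhaustive reading fails.

2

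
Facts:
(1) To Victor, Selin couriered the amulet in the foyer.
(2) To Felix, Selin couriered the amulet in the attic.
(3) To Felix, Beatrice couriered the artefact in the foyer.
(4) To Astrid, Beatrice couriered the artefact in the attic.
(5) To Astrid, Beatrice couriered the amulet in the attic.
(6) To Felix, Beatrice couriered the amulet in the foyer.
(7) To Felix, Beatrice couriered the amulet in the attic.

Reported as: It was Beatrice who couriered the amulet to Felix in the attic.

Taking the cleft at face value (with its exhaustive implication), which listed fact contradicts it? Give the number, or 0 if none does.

The cleft puts "Beatrice" in focus and presupposes the open proposition with thing = the amulet, recipient = Felix, setting = in the attic.
The exhaustive reading says no other agent fits that background.
Fact (2) shares the background but with agent = Selin; exhaustivity is violated.

2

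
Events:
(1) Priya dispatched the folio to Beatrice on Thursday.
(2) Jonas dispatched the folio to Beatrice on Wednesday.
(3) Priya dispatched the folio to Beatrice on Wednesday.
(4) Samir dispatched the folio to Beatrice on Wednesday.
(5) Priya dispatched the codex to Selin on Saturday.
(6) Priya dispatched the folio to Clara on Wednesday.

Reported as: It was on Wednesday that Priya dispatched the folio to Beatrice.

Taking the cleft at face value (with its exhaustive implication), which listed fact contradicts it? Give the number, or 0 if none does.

Focus of the cleft: "on Wednesday" (the setting). Presupposed background: same agent, thing, recipient (Priya / the folio / Beatrice).
Exhaustivity: on Wednesday is the only setting satisfying that background.
Fact (1) shares the background but with setting = on Thursday; exhaustivity is violated.

1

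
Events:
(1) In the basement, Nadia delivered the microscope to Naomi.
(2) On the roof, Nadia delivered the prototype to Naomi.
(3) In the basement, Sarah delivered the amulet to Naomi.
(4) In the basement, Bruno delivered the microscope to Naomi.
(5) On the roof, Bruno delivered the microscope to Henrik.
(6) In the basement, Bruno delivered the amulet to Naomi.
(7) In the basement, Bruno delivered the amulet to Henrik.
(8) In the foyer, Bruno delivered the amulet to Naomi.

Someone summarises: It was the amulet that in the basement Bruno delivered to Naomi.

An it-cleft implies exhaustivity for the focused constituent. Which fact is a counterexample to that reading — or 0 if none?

Focus of the cleft: "the amulet" (the thing). Presupposed background: Bruno as agent and Naomi as recipient and in the basement as setting.
The exhaustive reading says no other thing fits that background.
Fact (4) shares the background but with thing = the microscope; exhaustivity is violated.

4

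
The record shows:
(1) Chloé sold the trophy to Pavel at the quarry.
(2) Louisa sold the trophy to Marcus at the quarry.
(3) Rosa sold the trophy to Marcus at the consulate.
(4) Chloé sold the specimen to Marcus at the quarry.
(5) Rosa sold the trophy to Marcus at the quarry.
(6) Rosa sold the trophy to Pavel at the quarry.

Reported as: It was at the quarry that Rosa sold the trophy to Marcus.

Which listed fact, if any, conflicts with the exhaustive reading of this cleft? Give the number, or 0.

The cleft puts "at the quarry" in focus and presupposes the open proposition with same agent, thing, recipient (Rosa / the trophy / Marcus).
Exhaustivity: at the quarry is the only setting satisfying that background.
Fact (3) shares the background but with setting = at the consulate; exhaustivity is violated.

3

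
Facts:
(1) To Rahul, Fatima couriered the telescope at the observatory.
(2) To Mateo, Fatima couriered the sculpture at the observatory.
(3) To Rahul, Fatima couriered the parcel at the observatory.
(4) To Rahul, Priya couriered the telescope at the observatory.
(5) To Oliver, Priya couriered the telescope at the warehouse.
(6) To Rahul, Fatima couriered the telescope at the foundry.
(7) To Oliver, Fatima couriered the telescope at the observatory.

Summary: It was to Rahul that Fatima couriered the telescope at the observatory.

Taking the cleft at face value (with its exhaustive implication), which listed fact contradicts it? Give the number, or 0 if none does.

The cleft puts "Rahul" in focus and presupposes the open proposition with Fatima as agent and the telescope as thing and at the observatory as setting.
Exhaustivity: Rahul is the only recipient satisfying that background.
Fact (7) shares the background but with recipient = Oliver; exhaustivity is violated.

7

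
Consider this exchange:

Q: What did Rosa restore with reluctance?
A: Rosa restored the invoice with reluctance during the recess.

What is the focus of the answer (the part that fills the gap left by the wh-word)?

the invoice

The wh-word "what" asks about the direct object.
In the answer, "Rosa" and "with reluctance" are given — repeated from the question.
"during the recess" is also new, but it specifies the time, which is not what the question asks about — so it is not the focus.
The constituent filling the direct object gap is "the invoice"; that is the focus.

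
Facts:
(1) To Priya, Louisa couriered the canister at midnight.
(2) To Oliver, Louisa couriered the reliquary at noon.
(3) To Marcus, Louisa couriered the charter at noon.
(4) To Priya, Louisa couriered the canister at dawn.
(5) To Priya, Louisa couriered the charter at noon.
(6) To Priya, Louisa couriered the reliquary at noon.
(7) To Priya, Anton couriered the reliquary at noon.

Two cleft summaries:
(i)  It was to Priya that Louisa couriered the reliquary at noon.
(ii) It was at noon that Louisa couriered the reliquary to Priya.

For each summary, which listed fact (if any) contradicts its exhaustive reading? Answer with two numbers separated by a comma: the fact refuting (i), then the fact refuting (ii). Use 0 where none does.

2, 0

(i): focus "Priya". Looking for Louisa as agent and the reliquary as thing and at noon as setting with some other recipient — fact (2) has Oliver there. Refuted.
(ii): focus "at noon". No fact shares Louisa as agent and the reliquary as thing and Priya as recipient with a different setting. 0.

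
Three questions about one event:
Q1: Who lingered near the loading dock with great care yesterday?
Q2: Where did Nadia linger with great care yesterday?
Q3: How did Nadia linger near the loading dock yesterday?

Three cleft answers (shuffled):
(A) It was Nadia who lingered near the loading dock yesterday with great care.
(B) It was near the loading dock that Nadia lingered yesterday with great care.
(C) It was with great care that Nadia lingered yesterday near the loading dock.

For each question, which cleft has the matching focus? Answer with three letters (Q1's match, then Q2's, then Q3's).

ABC

Q1 asks about the subject (agent); cleft (A) focuses "Nadia", which is the subject (agent) — so Q1 → A.
Q2 asks about the location; cleft (B) focuses "near the loading dock", which is the location — so Q2 → B.
Q3 asks about the manner; cleft (C) focuses "with great care", which is the manner — so Q3 → C.
Mapping: Q1→A, Q2→B, Q3→C.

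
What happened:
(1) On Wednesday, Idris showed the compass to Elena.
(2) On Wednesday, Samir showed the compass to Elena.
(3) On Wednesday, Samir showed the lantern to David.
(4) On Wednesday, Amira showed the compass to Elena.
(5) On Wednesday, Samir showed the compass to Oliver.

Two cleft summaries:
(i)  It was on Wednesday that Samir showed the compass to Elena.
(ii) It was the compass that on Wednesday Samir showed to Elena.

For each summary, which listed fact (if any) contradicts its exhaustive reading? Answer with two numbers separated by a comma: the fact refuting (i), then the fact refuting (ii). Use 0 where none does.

(i): focus "on Wednesday". No fact shares Samir as agent and the compass as thing and Elena as recipient with a different setting. 0.
(ii): focus "the compass". No fact shares Samir as agent and Elena as recipient and on Wednesday as setting with a different thing. 0.

0, 0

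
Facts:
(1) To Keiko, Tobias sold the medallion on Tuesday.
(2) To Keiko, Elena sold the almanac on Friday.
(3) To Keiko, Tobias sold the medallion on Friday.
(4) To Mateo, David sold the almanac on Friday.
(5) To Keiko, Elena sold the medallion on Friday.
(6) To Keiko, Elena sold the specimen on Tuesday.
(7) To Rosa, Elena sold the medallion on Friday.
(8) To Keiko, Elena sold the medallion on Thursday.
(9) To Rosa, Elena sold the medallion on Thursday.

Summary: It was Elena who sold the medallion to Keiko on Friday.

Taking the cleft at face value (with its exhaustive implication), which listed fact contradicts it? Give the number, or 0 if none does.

Focus of the cleft: "Elena" (the agent). Presupposed background: thing = the medallion, recipient = Keiko, setting = on Friday.
Exhaustivity: Elena is the only agent satisfying that background.
But fact (3) also has thing = the medallion, recipient = Keiko, setting = on Friday, with agent = Tobias — so the exhaustive reading fails.

3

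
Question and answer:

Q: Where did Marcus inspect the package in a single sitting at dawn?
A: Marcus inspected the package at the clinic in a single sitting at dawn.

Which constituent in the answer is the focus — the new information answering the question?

at the clinic

The wh-word "where" asks about the location.
In the answer, "Marcus", "the package", "at dawn" and "in a single sitting" are given — repeated from the question.
The constituent filling the location gap is "at the clinic"; that is the focus and would carry nuclear stress.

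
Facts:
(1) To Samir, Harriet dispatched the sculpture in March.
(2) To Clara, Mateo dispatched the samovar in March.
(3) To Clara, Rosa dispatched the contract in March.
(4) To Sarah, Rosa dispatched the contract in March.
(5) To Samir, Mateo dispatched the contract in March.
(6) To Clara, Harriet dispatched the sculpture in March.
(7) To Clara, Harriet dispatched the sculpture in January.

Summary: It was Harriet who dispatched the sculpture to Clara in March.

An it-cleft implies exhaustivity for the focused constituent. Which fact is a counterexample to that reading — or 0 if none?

The cleft puts "Harriet" in focus and presupposes the open proposition with thing = the sculpture, recipient = Clara, setting = in March.
Exhaustivity: Harriet is the only agent satisfying that background.
No listed fact matches the background with a different agent. Exhaustivity holds.

0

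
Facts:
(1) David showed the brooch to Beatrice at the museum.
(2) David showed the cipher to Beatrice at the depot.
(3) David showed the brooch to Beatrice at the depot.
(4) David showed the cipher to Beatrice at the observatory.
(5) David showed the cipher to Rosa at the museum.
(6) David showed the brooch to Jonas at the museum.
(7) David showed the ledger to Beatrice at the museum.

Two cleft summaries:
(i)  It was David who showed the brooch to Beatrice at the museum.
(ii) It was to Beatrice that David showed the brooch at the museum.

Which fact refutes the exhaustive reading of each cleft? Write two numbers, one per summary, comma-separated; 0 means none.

(i): focus "David". No fact shares the brooch as thing and Beatrice as recipient and at the museum as setting with a different agent. 0.
(ii): focus "Beatrice". Looking for David as agent and the brooch as thing and at the museum as setting with some other recipient — fact (6) has Jonas there. Refuted.

0, 6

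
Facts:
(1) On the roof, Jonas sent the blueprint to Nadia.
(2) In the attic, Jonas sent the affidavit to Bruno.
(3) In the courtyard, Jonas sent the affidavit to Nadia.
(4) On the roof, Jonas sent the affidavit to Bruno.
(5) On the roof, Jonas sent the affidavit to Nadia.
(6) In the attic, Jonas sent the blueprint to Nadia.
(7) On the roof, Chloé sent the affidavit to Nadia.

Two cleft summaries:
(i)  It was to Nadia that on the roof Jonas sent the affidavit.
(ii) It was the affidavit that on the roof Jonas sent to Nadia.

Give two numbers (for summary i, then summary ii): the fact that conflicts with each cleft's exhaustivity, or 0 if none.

(i): focus "Nadia". Looking for same agent, thing, setting (Jonas / the affidavit / on the roof) with some other recipient — fact (4) has Bruno there. Refuted.
(ii): focus "the affidavit". Looking for same agent, recipient, setting (Jonas / Nadia / on the roof) with some other thing — fact (1) has the blueprint there. Refuted.

4, 1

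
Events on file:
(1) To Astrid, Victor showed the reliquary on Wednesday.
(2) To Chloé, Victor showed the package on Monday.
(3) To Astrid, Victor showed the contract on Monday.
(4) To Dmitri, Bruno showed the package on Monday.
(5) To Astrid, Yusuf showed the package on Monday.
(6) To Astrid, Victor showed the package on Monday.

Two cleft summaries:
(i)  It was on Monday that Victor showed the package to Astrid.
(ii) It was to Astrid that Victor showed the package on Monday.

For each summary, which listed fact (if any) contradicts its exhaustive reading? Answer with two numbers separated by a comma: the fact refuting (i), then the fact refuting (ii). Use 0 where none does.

0, 2

(i): focus "on Monday". No fact shares same agent, thing, recipient (Victor / the package / Astrid) with a different setting. 0.
(ii): focus "Astrid". Looking for same agent, thing, setting (Victor / the package / on Monday) with some other recipient — fact (2) has Chloé there. Refuted.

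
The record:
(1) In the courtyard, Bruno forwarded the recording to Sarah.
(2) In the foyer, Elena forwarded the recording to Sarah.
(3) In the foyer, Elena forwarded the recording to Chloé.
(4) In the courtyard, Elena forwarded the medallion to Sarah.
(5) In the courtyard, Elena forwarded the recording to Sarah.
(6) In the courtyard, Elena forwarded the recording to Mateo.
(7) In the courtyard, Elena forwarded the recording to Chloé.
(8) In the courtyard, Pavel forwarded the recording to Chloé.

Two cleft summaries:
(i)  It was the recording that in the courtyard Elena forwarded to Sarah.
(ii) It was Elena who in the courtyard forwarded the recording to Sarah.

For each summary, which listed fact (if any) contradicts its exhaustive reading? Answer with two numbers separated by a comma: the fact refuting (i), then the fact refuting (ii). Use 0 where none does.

4, 1

Summary (i) focuses "the recording" (the thing); background agent = Elena, recipient = Sarah, setting = in the courtyard. Fact (4) matches that background with thing = the medallion — refutes (i).
Summary (ii) focuses "Elena" (the agent); background thing = the recording, recipient = Sarah, setting = in the courtyard. Fact (1) matches that background with agent = Bruno — refutes (ii).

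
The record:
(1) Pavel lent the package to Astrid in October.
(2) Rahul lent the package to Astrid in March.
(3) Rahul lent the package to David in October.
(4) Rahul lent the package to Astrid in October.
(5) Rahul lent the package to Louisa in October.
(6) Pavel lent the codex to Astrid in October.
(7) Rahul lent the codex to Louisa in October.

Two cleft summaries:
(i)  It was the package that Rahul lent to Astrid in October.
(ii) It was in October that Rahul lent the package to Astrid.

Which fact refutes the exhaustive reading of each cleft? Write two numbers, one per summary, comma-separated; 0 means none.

(i): focus "the package". No fact shares Rahul as agent and Astrid as recipient and in October as setting with a different thing. 0.
(ii): focus "in October". Looking for Rahul as agent and the package as thing and Astrid as recipient with some other setting — fact (2) has in March there. Refuted.

0, 2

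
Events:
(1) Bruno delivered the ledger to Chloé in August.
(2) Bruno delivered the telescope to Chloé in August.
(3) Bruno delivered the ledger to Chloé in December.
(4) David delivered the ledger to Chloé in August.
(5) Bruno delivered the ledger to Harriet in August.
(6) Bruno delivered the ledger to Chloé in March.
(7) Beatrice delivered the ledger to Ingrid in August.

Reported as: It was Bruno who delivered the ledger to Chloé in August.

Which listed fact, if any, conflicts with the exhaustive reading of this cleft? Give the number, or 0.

4

Focus of the cleft: "Bruno" (the agent). Presupposed background: the ledger as thing and Chloé as recipient and in August as setting.
The exhaustive reading says no other agent fits that background.
Fact (4) shares the background but with agent = David; exhaustivity is violated.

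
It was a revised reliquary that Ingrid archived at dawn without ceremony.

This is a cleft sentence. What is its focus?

In an it-cleft "It was X that/who ...", the clefted constituent X is the focus; the that/who-clause expresses the presupposed open proposition.
Here the focus is "a revised reliquary". The backgrounded (presupposed) material includes "Ingrid", "without ceremony" and "at dawn".

a revised reliquary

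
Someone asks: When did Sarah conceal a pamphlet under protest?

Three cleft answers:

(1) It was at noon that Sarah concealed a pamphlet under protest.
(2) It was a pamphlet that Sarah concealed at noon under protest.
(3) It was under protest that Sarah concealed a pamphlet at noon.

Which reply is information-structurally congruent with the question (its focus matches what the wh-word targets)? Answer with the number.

The question word "when" targets the time.
Option (1) clefts "at noon" — that matches what the question asks about.
Option (2) clefts "a pamphlet" — the direct object, not what was asked.
Option (3) clefts "under protest" — the manner, not what was asked.
So the congruent reply is (1).

1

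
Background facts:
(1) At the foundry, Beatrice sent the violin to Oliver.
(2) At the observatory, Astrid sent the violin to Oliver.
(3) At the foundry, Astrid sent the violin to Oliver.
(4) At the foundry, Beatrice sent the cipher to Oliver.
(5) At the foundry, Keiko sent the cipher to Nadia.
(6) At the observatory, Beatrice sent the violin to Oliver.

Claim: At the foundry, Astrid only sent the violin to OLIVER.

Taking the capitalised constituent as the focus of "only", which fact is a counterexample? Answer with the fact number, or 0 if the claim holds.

0

Focus (in capitals) is "Oliver" — the recipient. "Only" excludes alternative recipients while holding fixed agent = Astrid, thing = the violin, setting = at the foundry.
No fact matches agent = Astrid, thing = the violin, setting = at the foundry with a different recipient — every other fact differs on at least one backgrounded slot. So no fact refutes it.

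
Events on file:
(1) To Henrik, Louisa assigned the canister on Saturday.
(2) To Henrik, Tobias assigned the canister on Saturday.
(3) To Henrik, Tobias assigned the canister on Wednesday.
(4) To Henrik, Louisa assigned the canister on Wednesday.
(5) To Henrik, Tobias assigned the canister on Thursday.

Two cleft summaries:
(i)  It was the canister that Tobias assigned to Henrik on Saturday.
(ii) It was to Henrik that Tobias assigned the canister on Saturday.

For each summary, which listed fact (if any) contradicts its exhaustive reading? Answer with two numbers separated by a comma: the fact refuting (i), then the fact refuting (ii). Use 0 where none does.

(i): focus "the canister". No fact shares agent = Tobias, recipient = Henrik, setting = on Saturday with a different thing. 0.
(ii): focus "Henrik". No fact shares agent = Tobias, thing = the canister, setting = on Saturday with a different recipient. 0.

0, 0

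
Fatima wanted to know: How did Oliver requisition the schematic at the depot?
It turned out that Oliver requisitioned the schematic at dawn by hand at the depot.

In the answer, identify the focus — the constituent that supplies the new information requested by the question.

by hand

The wh-word "how" asks about the manner.
In the answer, "Oliver", "the schematic" and "at the depot" are given — repeated from the question.
"at dawn" is also new, but it specifies the time, which is not what the question asks about — so it is not the focus.
The constituent filling the manner gap is "by hand"; that is the focus.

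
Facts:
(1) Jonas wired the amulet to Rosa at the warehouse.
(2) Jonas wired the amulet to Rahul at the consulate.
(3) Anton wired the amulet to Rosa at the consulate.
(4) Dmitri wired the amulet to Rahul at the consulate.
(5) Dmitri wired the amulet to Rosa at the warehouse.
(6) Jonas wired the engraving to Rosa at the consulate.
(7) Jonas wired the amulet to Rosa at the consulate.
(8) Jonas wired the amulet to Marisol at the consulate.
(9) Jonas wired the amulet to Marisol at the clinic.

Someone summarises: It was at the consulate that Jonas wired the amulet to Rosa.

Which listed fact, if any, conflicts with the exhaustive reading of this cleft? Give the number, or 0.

1

Focus of the cleft: "at the consulate" (the setting). Presupposed background: agent = Jonas, thing = the amulet, recipient = Rosa.
The exhaustive reading says no other setting fits that background.
But fact (1) also has agent = Jonas, thing = the amulet, recipient = Rosa, with setting = at the warehouse — so the exhaustive reading fails.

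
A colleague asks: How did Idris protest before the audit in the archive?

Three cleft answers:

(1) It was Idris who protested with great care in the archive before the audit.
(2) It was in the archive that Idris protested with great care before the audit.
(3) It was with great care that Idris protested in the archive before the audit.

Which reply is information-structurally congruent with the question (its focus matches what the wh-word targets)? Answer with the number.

3

The question word "how" targets the manner.
Option (1) clefts "Idris" — the subject (agent), not what was asked.
Option (2) clefts "in the archive" — the location, not what was asked.
Option (3) clefts "with great care" — that matches what the question asks about.
So the congruent reply is (3).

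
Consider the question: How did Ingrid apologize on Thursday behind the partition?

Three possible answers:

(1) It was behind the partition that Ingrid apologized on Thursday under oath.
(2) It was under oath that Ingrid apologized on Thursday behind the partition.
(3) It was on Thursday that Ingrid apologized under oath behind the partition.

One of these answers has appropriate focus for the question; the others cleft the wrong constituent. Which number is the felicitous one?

The question word "how" targets the manner.
Option (1) clefts "behind the partition" — the location, not what was asked.
Option (2) clefts "under oath" — that matches what the question asks about.
Option (3) clefts "on Thursday" — the time, not what was asked.
So the congruent reply is (2).

2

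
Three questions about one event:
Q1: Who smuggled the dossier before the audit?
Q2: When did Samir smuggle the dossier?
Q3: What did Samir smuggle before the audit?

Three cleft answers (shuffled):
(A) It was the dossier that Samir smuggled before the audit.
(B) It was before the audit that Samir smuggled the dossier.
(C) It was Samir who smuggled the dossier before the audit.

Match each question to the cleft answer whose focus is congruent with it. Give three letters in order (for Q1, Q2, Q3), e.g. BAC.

CBA

Q1 asks about the subject (agent); cleft (C) focuses "Samir", which is the subject (agent) — so Q1 → C.
Q2 asks about the time; cleft (B) focuses "before the audit", which is the time — so Q2 → B.
Q3 asks about the direct object; cleft (A) focuses "the dossier", which is the direct object — so Q3 → A.
Mapping: Q1→C, Q2→B, Q3→A.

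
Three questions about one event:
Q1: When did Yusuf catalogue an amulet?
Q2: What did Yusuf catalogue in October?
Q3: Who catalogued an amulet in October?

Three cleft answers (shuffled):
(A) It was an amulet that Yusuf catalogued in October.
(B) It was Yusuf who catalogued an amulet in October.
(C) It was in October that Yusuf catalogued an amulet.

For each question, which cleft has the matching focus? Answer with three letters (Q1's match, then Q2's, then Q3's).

Q1 asks about the time; cleft (C) focuses "in October", which is the time — so Q1 → C.
Q2 asks about the direct object; cleft (A) focuses "an amulet", which is the direct object — so Q2 → A.
Q3 asks about the subject (agent); cleft (B) focuses "Yusuf", which is the subject (agent) — so Q3 → B.
Mapping: Q1→C, Q2→A, Q3→B.

CAB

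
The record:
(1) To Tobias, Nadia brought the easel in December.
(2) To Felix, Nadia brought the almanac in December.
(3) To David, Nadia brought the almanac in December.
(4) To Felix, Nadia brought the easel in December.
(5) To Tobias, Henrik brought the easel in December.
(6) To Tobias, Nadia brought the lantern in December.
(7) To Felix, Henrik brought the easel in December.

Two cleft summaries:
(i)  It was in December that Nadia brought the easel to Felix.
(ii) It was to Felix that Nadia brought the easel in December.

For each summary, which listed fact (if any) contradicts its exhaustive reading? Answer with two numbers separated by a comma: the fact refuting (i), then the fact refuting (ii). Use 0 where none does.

0, 1

(i): focus "in December". No fact shares agent = Nadia, thing = the easel, recipient = Felix with a different setting. 0.
(ii): focus "Felix". Looking for agent = Nadia, thing = the easel, setting = in December with some other recipient — fact (1) has Tobias there. Refuted.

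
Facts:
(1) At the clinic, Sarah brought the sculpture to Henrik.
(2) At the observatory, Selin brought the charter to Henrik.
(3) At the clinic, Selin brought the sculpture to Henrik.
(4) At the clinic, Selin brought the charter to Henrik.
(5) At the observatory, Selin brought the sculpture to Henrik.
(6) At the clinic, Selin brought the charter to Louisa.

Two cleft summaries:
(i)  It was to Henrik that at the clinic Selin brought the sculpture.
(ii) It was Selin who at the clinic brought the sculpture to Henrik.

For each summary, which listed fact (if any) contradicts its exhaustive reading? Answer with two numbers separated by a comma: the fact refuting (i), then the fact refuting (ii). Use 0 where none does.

0, 1

Summary (i) focuses "Henrik" (the recipient); background Selin as agent and the sculpture as thing and at the clinic as setting. No fact matches that background with a different recipient, so 0.
Summary (ii) focuses "Selin" (the agent); background the sculpture as thing and Henrik as recipient and at the clinic as setting. Fact (1) matches that background with agent = Sarah — refutes (ii).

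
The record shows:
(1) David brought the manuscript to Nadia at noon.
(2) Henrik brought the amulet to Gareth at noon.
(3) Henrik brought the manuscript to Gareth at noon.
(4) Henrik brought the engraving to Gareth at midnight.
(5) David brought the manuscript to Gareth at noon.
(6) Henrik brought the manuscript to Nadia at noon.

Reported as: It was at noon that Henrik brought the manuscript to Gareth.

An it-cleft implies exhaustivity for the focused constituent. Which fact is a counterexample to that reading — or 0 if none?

Focus of the cleft: "at noon" (the setting). Presupposed background: agent = Henrik, thing = the manuscript, recipient = Gareth.
Exhaustivity: at noon is the only setting satisfying that background.
Every other fact differs from the presupposition on some backgrounded slot, so none challenges the exhaustivity.

0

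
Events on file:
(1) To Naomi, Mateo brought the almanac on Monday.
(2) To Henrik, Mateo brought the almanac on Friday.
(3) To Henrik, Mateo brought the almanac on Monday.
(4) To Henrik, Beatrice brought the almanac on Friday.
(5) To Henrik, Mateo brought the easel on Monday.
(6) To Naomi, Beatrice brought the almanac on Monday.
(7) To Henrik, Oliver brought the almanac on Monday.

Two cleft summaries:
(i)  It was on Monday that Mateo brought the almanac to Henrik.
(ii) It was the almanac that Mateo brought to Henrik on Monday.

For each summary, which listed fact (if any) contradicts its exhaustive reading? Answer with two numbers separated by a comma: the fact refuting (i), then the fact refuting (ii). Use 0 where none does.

2, 5

Summary (i) focuses "on Monday" (the setting); background agent = Mateo, thing = the almanac, recipient = Henrik. Fact (2) matches that background with setting = on Friday — refutes (i).
Summary (ii) focuses "the almanac" (the thing); background agent = Mateo, recipient = Henrik, setting = on Monday. Fact (5) matches that background with thing = the easel — refutes (ii).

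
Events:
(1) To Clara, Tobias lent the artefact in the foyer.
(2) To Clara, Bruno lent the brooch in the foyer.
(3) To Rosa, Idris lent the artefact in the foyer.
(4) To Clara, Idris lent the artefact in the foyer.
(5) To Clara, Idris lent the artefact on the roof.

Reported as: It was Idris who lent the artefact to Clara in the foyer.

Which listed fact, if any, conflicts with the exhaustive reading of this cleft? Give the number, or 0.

Focus of the cleft: "Idris" (the agent). Presupposed background: same thing, recipient, setting (the artefact / Clara / in the foyer).
The exhaustive reading says no other agent fits that background.
But fact (1) also has same thing, recipient, setting (the artefact / Clara / in the foyer), with agent = Tobias — so the exhaustive reading fails.

1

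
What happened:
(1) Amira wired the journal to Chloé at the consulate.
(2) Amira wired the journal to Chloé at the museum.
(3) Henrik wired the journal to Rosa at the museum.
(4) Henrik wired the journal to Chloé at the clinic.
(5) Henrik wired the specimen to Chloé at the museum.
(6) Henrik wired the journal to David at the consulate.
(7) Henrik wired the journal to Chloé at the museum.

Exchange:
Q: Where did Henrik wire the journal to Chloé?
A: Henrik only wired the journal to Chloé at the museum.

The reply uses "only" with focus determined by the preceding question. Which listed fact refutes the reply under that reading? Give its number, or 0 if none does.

4

The question "Where did ...?" targets the setting, so in the reply the focus falls on "at the museum".
So "only" ranges over settings; the rest (same agent, thing, recipient (Henrik / the journal / Chloé)) is presupposed.
Fact (4) shares the background with a different setting (at the clinic) — counterexample.
(Fact (3) would refute a reading with focus on the recipient — but that is not what the question asks.)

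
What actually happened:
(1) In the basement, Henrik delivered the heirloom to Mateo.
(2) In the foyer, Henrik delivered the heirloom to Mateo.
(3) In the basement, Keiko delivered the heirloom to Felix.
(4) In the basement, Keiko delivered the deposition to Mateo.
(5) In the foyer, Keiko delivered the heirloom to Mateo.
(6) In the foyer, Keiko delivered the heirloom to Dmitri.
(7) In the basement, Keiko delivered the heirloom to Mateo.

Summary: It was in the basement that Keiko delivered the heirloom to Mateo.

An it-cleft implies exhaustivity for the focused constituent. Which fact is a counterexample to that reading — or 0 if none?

Focus of the cleft: "in the basement" (the setting). Presupposed background: Keiko as agent and the heirloom as thing and Mateo as recipient.
The exhaustive reading says no other setting fits that background.
Fact (5) shares the background but with setting = in the foyer; exhaustivity is violated.

5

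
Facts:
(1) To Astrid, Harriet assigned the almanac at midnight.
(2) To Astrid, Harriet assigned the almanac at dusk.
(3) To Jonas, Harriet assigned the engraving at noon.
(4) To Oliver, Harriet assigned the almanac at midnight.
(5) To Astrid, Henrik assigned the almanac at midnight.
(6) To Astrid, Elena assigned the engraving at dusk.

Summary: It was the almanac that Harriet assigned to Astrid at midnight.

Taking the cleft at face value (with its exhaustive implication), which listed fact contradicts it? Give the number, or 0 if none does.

0

The cleft puts "the almanac" in focus and presupposes the open proposition with Harriet as agent and Astrid as recipient and at midnight as setting.
The exhaustive reading says no other thing fits that background.
Every other fact differs from the presupposition on some backgrounded slot, so none challenges the exhaustivity.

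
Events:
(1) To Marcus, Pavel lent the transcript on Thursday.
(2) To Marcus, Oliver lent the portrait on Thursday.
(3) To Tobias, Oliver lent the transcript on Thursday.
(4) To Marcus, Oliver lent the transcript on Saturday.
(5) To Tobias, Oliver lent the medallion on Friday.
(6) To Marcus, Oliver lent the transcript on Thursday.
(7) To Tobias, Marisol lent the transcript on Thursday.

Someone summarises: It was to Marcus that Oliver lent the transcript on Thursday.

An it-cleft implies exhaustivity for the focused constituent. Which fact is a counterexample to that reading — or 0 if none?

3

The cleft puts "Marcus" in focus and presupposes the open proposition with Oliver as agent and the transcript as thing and on Thursday as setting.
Exhaustivity: Marcus is the only recipient satisfying that background.
But fact (3) also has Oliver as agent and the transcript as thing and on Thursday as setting, with recipient = Tobias — so the exhaustive reading fails.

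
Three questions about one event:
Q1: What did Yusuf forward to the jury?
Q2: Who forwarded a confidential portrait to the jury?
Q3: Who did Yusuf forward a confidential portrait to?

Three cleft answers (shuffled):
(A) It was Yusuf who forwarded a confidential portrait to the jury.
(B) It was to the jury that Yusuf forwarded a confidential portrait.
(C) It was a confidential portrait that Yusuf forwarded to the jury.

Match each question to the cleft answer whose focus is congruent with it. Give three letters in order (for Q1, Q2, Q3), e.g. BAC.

CAB

Q1 asks about the direct object; cleft (C) focuses "a confidential portrait", which is the direct object — so Q1 → C.
Q2 asks about the subject (agent); cleft (A) focuses "Yusuf", which is the subject (agent) — so Q2 → A.
Q3 asks about the recipient; cleft (B) focuses "to the jury", which is the recipient — so Q3 → B.
Mapping: Q1→C, Q2→A, Q3→B.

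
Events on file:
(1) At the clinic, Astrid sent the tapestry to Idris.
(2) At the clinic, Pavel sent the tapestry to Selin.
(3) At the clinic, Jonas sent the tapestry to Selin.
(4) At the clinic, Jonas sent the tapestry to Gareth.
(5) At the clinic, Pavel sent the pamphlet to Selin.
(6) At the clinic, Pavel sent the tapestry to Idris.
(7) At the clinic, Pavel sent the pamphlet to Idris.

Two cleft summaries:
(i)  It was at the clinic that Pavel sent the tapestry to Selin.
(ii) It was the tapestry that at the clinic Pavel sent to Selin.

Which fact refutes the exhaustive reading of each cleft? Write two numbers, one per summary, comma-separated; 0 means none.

(i): focus "at the clinic". No fact shares agent = Pavel, thing = the tapestry, recipient = Selin with a different setting. 0.
(ii): focus "the tapestry". Looking for agent = Pavel, recipient = Selin, setting = at the clinic with some other thing — fact (5) has the pamphlet there. Refuted.

0, 5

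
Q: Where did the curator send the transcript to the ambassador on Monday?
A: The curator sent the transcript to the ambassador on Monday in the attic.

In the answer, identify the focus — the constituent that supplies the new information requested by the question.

in the attic

The wh-word "where" asks about the location.
In the answer, "the curator", "the transcript", "to the ambassador" and "on Monday" are given — repeated from the question.
The constituent filling the location gap is "in the attic"; that is the focus and would carry nuclear stress.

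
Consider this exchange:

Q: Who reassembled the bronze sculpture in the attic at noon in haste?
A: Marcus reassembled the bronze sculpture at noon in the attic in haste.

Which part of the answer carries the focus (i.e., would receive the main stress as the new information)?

Marcus

The wh-word "who" asks about the subject (agent).
In the answer, "the bronze sculpture", "in the attic", "at noon" and "in haste" are given — repeated from the question.
The constituent filling the subject (agent) gap is "Marcus"; that is the focus and would carry nuclear stress.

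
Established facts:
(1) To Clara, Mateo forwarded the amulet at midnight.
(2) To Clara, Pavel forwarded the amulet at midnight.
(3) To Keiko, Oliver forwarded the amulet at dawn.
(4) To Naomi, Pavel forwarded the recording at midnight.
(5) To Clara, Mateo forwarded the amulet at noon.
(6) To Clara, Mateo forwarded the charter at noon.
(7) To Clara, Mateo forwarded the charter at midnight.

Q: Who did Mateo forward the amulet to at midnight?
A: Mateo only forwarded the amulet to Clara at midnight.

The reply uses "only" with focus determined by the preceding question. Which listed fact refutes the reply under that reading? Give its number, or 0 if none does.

0

The question "Who did ... to ...?" targets the recipient, so in the reply the focus falls on "Clara".
So "only" ranges over recipients; the rest (agent = Mateo, thing = the amulet, setting = at midnight) is presupposed.
No listed fact shares that background with another recipient. Nothing contradicts the reply.
(Fact (5) would refute a reading with focus on the setting — but that is not what the question asks.)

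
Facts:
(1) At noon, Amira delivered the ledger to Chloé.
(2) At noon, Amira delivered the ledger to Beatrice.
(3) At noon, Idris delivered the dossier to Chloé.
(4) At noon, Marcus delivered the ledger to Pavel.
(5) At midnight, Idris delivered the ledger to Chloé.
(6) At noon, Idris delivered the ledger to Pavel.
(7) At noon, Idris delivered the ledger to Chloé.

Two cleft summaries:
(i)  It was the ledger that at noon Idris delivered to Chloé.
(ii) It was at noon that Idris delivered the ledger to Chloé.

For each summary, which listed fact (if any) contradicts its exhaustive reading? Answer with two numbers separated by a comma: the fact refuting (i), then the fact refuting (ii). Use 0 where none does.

3, 5

(i): focus "the ledger". Looking for agent = Idris, recipient = Chloé, setting = at noon with some other thing — fact (3) has the dossier there. Refuted.
(ii): focus "at noon". Looking for agent = Idris, thing = the ledger, recipient = Chloé with some other setting — fact (5) has at midnight there. Refuted.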